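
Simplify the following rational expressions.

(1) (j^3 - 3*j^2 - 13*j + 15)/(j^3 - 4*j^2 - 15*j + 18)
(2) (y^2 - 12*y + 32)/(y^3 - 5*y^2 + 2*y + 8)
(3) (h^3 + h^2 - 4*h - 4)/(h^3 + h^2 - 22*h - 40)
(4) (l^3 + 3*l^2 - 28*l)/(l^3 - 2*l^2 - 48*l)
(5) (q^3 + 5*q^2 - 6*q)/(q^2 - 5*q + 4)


(1) = (j - 5)/(j - 6)
(2) = (y - 8)/(y^2 - y - 2)
(3) = (h^2 - h - 2)/(h^2 - h - 20)
(4) = (l^2 + 3*l - 28)/(l^2 - 2*l - 48)
(5) = (q^2 + 6*q)/(q - 4)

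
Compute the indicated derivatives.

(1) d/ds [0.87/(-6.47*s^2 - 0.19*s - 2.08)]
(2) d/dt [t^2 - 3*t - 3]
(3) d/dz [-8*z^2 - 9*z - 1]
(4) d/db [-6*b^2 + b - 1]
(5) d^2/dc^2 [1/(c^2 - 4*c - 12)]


(1) = (11.2578*s + 0.1653)/(6.47*s^2 + 0.19*s + 2.08)^2
(2) = 2*t - 3
(3) = -16*z - 9
(4) = 1 - 12*b
(5) = 2*(c^2 - 4*c - 4*(c - 2)^2 - 12)/(-c^2 + 4*c + 12)^3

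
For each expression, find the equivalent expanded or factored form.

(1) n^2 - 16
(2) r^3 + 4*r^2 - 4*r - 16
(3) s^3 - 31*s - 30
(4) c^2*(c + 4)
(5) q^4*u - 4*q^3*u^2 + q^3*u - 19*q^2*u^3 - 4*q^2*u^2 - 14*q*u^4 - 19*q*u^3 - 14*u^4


(1) = (n - 4)*(n + 4)
(2) = (r - 2)*(r + 2)*(r + 4)
(3) = (s - 6)*(s + 1)*(s + 5)
(4) = c^3 + 4*c^2
(5) = (q - 7*u)*(q + u)*(q + 2*u)*(q*u + u)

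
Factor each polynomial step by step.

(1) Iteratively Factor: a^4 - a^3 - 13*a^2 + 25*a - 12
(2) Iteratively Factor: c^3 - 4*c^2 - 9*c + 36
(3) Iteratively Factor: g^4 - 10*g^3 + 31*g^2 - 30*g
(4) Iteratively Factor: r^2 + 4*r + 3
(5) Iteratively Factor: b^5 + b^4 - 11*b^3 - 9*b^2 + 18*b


(1) = (a - 1)*(a^3 - 13*a + 12) = (a - 1)^2*(a^2 + a - 12) = (a - 3)*(a - 1)^2*(a + 4)
(2) = (c - 3)*(c^2 - c - 12) = (c - 3)*(c + 3)*(c - 4)
(3) = (g - 5)*(g^3 - 5*g^2 + 6*g) = g*(g - 5)*(g^2 - 5*g + 6) = g*(g - 5)*(g - 3)*(g - 2)
(4) = (r + 1)*(r + 3)
(5) = (b - 3)*(b^4 + 4*b^3 + b^2 - 6*b) = (b - 3)*(b - 1)*(b^3 + 5*b^2 + 6*b) = (b - 3)*(b - 1)*(b + 2)*(b^2 + 3*b) = b*(b - 3)*(b - 1)*(b + 2)*(b + 3)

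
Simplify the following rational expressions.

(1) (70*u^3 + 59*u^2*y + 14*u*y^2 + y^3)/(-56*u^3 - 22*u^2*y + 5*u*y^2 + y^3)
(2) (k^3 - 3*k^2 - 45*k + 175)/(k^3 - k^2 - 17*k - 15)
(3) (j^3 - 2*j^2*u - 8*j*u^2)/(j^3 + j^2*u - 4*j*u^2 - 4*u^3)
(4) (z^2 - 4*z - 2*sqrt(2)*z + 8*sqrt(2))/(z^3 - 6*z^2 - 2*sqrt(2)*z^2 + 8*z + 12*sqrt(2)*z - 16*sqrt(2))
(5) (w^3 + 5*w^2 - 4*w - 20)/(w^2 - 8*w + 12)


(1) = (5*u + y)/(-4*u + y)
(2) = (k^2 + 2*k - 35)/(k^2 + 4*k + 3)
(3) = (-j^2 + 4*j*u)/(-j^2 + j*u + 2*u^2)
(4) = 1/(z - 2)
(5) = (w^2 + 7*w + 10)/(w - 6)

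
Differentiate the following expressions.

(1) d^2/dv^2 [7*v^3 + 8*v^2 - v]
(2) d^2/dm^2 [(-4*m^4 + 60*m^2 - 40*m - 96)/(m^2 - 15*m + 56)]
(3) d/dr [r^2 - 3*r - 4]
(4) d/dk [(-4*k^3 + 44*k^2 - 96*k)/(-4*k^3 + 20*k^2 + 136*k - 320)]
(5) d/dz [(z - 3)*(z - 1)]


(1) = 42*v + 16
(2) = 8*(-m^6 + 45*m^5 - 843*m^4 + 6935*m^3 - 21408*m^2 + 2760*m + 34584)/(m^6 - 45*m^5 + 843*m^4 - 8415*m^3 + 47208*m^2 - 141120*m + 175616)
(3) = 2*r - 3
(4) = 2*(3*k^2 - 10*k + 15)/(k^4 + 6*k^3 - 11*k^2 - 60*k + 100)
(5) = 2*z - 4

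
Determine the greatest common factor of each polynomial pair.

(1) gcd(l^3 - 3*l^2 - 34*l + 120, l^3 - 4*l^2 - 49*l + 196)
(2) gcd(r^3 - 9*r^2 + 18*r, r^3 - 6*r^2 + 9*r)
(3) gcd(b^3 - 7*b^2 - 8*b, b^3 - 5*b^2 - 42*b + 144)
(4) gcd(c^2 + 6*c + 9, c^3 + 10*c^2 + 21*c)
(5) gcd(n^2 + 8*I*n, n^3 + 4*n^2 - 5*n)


(1) = gcd((l - 5)*(l - 4)*(l + 6), (l - 7)*(l - 4)*(l + 7)) = l - 4
(2) = r^2 - 3*r
(3) = gcd(b*(b - 8)*(b + 1), (b - 8)*(b - 3)*(b + 6)) = b - 8
(4) = gcd((c + 3)^2, c*(c + 3)*(c + 7)) = c + 3
(5) = n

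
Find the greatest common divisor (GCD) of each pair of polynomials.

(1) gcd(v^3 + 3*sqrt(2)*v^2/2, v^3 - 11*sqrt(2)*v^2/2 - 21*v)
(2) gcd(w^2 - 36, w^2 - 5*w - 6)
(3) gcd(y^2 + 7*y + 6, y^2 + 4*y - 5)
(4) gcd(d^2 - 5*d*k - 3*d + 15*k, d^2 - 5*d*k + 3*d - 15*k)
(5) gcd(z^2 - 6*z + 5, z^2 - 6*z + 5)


(1) = v^2 + 3*sqrt(2)*v/2
(2) = w - 6
(3) = 1
(4) = gcd((d - 3)*(d - 5*k), (d + 3)*(d - 5*k)) = d - 5*k
(5) = z^2 - 6*z + 5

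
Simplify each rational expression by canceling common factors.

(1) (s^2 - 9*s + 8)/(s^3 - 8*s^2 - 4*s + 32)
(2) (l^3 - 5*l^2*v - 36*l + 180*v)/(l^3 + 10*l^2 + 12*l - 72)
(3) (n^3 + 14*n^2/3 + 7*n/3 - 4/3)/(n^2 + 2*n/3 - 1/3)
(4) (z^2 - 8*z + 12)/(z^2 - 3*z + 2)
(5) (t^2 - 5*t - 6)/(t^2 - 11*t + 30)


(1) = (s - 1)/(s^2 - 4)
(2) = (l^2 - 5*l*v - 6*l + 30*v)/(l^2 + 4*l - 12)
(3) = n + 4
(4) = (z - 6)/(z - 1)
(5) = (t + 1)/(t - 5)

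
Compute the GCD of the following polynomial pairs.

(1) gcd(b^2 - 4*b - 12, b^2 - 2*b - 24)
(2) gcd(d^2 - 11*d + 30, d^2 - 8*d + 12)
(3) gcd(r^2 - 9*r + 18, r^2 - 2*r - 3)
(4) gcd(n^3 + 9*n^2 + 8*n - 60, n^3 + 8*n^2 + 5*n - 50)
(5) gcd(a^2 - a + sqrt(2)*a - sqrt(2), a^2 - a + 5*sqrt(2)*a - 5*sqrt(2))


(1) = b - 6
(2) = d - 6
(3) = gcd((r - 6)*(r - 3), (r - 3)*(r + 1)) = r - 3
(4) = n^2 + 3*n - 10
(5) = gcd((a - 1)*(a + sqrt(2)), (a - 1)*(a + 5*sqrt(2))) = a - 1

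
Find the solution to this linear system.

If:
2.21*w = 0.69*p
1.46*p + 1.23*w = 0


Then:
p = 0.00
w = 0.00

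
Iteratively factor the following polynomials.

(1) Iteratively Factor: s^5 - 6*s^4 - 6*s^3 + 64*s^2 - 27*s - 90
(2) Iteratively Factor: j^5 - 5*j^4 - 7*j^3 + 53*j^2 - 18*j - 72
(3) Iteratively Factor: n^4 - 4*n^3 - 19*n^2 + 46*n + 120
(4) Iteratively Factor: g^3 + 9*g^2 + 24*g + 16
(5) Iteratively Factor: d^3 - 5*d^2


(1) = (s - 2)*(s^4 - 4*s^3 - 14*s^2 + 36*s + 45) = (s - 2)*(s + 1)*(s^3 - 5*s^2 - 9*s + 45) = (s - 2)*(s + 1)*(s + 3)*(s^2 - 8*s + 15) = (s - 5)*(s - 2)*(s + 1)*(s + 3)*(s - 3)
(2) = (j + 1)*(j^4 - 6*j^3 - j^2 + 54*j - 72) = (j - 4)*(j + 1)*(j^3 - 2*j^2 - 9*j + 18) = (j - 4)*(j - 2)*(j + 1)*(j^2 - 9) = (j - 4)*(j - 2)*(j + 1)*(j + 3)*(j - 3)
(3) = (n + 2)*(n^3 - 6*n^2 - 7*n + 60) = (n - 4)*(n + 2)*(n^2 - 2*n - 15) = (n - 4)*(n + 2)*(n + 3)*(n - 5)
(4) = (g + 4)*(g^2 + 5*g + 4) = (g + 4)^2*(g + 1)
(5) = (d - 5)*(d^2) = d*(d - 5)*(d)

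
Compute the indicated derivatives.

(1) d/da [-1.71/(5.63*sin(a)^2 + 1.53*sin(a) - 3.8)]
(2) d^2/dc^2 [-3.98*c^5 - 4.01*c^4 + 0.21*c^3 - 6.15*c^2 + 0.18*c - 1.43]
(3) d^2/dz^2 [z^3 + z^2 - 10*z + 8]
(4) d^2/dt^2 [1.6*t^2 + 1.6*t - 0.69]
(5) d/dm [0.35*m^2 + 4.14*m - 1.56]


(1) = (19.2546*sin(a) + 2.6163)*cos(a)/(5.63*sin(a)^2 + 1.53*sin(a) - 3.8)^2
(2) = -79.6*c^3 - 48.12*c^2 + 1.26*c - 12.3
(3) = 6*z + 2
(4) = 3.20000000000000
(5) = 0.7*m + 4.14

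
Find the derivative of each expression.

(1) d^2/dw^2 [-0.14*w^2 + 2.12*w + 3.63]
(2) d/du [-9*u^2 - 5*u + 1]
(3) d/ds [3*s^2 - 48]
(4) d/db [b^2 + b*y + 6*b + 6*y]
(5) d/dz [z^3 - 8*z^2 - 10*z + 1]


(1) = -0.280000000000000
(2) = -18*u - 5
(3) = 6*s
(4) = 2*b + y + 6
(5) = 3*z^2 - 16*z - 10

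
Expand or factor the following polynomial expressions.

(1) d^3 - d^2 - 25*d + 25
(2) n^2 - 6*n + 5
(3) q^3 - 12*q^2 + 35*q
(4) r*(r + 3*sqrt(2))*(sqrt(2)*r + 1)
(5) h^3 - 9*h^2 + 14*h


(1) = (d - 5)*(d - 1)*(d + 5)
(2) = (n - 5)*(n - 1)
(3) = q*(q - 7)*(q - 5)
(4) = sqrt(2)*r^3 + 7*r^2 + 3*sqrt(2)*r
(5) = h*(h - 7)*(h - 2)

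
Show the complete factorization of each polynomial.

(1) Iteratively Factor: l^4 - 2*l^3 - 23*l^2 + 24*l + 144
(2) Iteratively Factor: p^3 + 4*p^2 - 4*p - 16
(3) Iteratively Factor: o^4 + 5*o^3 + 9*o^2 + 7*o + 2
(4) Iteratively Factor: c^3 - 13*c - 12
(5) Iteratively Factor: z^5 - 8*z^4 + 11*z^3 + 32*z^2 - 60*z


(1) = (l + 3)*(l^3 - 5*l^2 - 8*l + 48) = (l - 4)*(l + 3)*(l^2 - l - 12) = (l - 4)^2*(l + 3)*(l + 3)
(2) = (p + 4)*(p^2 - 4) = (p - 2)*(p + 4)*(p + 2)
(3) = (o + 1)*(o^3 + 4*o^2 + 5*o + 2) = (o + 1)^2*(o^2 + 3*o + 2) = (o + 1)^2*(o + 2)*(o + 1)
(4) = (c + 1)*(c^2 - c - 12) = (c + 1)*(c + 3)*(c - 4)
(5) = (z)*(z^4 - 8*z^3 + 11*z^2 + 32*z - 60) = z*(z + 2)*(z^3 - 10*z^2 + 31*z - 30) = z*(z - 3)*(z + 2)*(z^2 - 7*z + 10) = z*(z - 5)*(z - 3)*(z + 2)*(z - 2)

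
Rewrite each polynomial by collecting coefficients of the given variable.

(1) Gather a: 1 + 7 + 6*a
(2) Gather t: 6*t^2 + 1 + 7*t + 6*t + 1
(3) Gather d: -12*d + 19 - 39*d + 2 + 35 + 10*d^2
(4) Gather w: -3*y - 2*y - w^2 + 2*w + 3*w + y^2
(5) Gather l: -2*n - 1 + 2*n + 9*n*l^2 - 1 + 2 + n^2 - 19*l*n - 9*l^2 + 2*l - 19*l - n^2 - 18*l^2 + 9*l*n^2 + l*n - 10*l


(1) = 6*a + 8
(2) = 6*t^2 + 13*t + 2
(3) = 10*d^2 - 51*d + 56
(4) = -w^2 + 5*w + y^2 - 5*y
(5) = l^2*(9*n - 27) + l*(9*n^2 - 18*n - 27)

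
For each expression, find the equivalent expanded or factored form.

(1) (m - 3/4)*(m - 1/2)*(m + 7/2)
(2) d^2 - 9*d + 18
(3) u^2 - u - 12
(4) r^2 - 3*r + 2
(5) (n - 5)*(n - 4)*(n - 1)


(1) = m^3 + 9*m^2/4 - 4*m + 21/16
(2) = (d - 6)*(d - 3)
(3) = (u - 4)*(u + 3)
(4) = (r - 2)*(r - 1)
(5) = n^3 - 10*n^2 + 29*n - 20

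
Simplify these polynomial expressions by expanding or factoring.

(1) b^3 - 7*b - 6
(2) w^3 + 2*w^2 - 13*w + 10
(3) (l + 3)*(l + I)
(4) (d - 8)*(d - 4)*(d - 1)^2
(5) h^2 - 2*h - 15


(1) = (b - 3)*(b + 1)*(b + 2)
(2) = (w - 2)*(w - 1)*(w + 5)
(3) = l^2 + 3*l + I*l + 3*I
(4) = d^4 - 14*d^3 + 57*d^2 - 76*d + 32
(5) = (h - 5)*(h + 3)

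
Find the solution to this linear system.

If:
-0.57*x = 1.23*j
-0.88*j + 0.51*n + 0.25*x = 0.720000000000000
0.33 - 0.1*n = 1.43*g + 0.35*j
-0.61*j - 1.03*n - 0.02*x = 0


Then:
g = 0.32
j = -0.42
n = 0.23
x = 0.91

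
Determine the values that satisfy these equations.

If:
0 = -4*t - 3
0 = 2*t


Then:
No Solution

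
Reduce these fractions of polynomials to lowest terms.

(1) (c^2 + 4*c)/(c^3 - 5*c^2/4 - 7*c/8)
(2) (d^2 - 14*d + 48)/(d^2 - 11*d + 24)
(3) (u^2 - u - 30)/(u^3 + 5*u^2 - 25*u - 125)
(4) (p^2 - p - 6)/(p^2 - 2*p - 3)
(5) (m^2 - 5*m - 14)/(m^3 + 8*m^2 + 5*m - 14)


(1) = (8*c + 32)/(8*c^2 - 10*c - 7)
(2) = (d - 6)/(d - 3)
(3) = (u - 6)/(u^2 - 25)
(4) = (p + 2)/(p + 1)
(5) = (m - 7)/(m^2 + 6*m - 7)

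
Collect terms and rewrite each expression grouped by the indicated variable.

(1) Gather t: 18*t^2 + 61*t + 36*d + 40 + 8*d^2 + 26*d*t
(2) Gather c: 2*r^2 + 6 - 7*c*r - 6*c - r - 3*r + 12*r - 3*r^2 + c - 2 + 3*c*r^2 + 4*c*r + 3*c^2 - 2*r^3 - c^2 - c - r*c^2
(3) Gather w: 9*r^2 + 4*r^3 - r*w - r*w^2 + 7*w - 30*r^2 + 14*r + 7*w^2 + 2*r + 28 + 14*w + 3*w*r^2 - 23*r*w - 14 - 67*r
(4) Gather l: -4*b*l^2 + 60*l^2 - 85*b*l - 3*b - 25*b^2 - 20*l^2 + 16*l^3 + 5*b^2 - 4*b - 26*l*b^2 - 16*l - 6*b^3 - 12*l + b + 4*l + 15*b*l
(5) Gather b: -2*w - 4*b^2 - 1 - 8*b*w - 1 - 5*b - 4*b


(1) = 8*d^2 + 36*d + 18*t^2 + t*(26*d + 61) + 40
(2) = c^2*(2 - r) + c*(3*r^2 - 3*r - 6) - 2*r^3 - r^2 + 8*r + 4
(3) = 4*r^3 - 21*r^2 - 51*r + w^2*(7 - r) + w*(3*r^2 - 24*r + 21) + 14
(4) = -6*b^3 - 20*b^2 - 6*b + 16*l^3 + l^2*(40 - 4*b) + l*(-26*b^2 - 70*b - 24)
(5) = -4*b^2 + b*(-8*w - 9) - 2*w - 2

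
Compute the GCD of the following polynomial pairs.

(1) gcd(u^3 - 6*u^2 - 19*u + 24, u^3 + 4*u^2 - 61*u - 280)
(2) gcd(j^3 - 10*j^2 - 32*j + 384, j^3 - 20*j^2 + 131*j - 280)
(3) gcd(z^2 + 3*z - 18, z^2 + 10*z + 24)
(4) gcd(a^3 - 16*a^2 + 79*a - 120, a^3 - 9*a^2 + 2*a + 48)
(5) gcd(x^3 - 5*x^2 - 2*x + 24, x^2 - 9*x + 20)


(1) = u - 8
(2) = j - 8
(3) = gcd((z - 3)*(z + 6), (z + 4)*(z + 6)) = z + 6
(4) = gcd((a - 8)*(a - 5)*(a - 3), (a - 8)*(a - 3)*(a + 2)) = a^2 - 11*a + 24
(5) = x - 4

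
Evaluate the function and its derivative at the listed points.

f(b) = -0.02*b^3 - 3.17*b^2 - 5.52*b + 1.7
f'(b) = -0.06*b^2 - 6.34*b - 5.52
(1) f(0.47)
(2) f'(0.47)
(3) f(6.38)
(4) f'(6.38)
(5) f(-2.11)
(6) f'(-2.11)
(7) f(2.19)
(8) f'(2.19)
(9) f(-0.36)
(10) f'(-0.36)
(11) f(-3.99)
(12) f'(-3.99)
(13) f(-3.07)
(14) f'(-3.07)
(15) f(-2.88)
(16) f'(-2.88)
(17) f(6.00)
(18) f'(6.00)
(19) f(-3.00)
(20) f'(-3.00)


(1) = -1.60
(2) = -8.51
(3) = -167.74
(4) = -48.41
(5) = -0.58
(6) = 7.59
(7) = -25.80
(8) = -19.69
(9) = 3.28
(10) = -3.25
(11) = -25.47
(12) = 18.82
(13) = -10.65
(14) = 13.38
(15) = -8.22
(16) = 12.24
(17) = -149.86
(18) = -45.72
(19) = -9.73
(20) = 12.96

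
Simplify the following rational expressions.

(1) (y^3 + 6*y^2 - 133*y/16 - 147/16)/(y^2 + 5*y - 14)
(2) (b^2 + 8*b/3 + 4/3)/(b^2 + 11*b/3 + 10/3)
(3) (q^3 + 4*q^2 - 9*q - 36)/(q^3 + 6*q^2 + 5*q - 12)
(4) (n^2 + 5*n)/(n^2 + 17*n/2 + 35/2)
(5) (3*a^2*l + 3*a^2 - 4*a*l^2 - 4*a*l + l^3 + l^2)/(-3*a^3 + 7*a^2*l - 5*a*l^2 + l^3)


(1) = (16*y^2 - 16*y - 21)/(16*y - 32)
(2) = (3*b + 2)/(3*b + 5)
(3) = (q - 3)/(q - 1)
(4) = 2*n/(2*n + 7)
(5) = (-l - 1)/(a - l)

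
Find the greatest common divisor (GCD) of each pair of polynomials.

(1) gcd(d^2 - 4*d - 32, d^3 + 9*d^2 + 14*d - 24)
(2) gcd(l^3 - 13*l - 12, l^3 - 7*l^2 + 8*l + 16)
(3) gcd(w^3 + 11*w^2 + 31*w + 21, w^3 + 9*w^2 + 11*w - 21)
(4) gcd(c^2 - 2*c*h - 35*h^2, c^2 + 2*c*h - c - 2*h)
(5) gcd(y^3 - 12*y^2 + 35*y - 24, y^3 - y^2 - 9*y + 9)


(1) = gcd((d - 8)*(d + 4), (d - 1)*(d + 4)*(d + 6)) = d + 4
(2) = gcd((l - 4)*(l + 1)*(l + 3), (l - 4)^2*(l + 1)) = l^2 - 3*l - 4
(3) = gcd((w + 1)*(w + 3)*(w + 7), (w - 1)*(w + 3)*(w + 7)) = w^2 + 10*w + 21
(4) = gcd((c - 7*h)*(c + 5*h), (c - 1)*(c + 2*h)) = 1
(5) = y^2 - 4*y + 3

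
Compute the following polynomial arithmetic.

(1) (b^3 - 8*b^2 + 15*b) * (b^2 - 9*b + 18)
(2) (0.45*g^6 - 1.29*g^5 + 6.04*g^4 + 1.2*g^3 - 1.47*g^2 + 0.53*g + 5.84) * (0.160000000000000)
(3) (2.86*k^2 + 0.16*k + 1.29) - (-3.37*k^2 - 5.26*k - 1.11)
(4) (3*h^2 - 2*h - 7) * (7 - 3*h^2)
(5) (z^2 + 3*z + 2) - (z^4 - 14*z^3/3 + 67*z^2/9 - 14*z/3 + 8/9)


(1) = b^5 - 17*b^4 + 105*b^3 - 279*b^2 + 270*b
(2) = 0.072*g^6 - 0.2064*g^5 + 0.9664*g^4 + 0.192*g^3 - 0.2352*g^2 + 0.0848*g + 0.9344
(3) = 6.23*k^2 + 5.42*k + 2.4
(4) = -9*h^4 + 6*h^3 + 42*h^2 - 14*h - 49
(5) = -z^4 + 14*z^3/3 - 58*z^2/9 + 23*z/3 + 10/9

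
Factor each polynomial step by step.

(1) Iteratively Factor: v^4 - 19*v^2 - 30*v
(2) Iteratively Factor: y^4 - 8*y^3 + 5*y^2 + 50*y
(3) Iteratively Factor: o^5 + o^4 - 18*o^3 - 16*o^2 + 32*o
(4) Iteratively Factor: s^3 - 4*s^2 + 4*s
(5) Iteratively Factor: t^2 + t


(1) = (v + 3)*(v^3 - 3*v^2 - 10*v) = v*(v + 3)*(v^2 - 3*v - 10) = v*(v + 2)*(v + 3)*(v - 5)
(2) = (y)*(y^3 - 8*y^2 + 5*y + 50) = y*(y - 5)*(y^2 - 3*y - 10) = y*(y - 5)^2*(y + 2)
(3) = (o + 4)*(o^4 - 3*o^3 - 6*o^2 + 8*o) = o*(o + 4)*(o^3 - 3*o^2 - 6*o + 8) = o*(o - 1)*(o + 4)*(o^2 - 2*o - 8) = o*(o - 4)*(o - 1)*(o + 4)*(o + 2)
(4) = (s)*(s^2 - 4*s + 4) = s*(s - 2)*(s - 2)
(5) = (t + 1)*(t)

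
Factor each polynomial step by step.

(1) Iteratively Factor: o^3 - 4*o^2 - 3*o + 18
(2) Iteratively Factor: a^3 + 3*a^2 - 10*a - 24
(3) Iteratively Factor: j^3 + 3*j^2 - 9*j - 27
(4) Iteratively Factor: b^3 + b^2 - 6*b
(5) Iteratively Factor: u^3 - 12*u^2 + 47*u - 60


(1) = (o - 3)*(o^2 - o - 6) = (o - 3)^2*(o + 2)
(2) = (a + 4)*(a^2 - a - 6) = (a + 2)*(a + 4)*(a - 3)
(3) = (j + 3)*(j^2 - 9) = (j - 3)*(j + 3)*(j + 3)
(4) = (b)*(b^2 + b - 6) = b*(b + 3)*(b - 2)
(5) = (u - 5)*(u^2 - 7*u + 12) = (u - 5)*(u - 3)*(u - 4)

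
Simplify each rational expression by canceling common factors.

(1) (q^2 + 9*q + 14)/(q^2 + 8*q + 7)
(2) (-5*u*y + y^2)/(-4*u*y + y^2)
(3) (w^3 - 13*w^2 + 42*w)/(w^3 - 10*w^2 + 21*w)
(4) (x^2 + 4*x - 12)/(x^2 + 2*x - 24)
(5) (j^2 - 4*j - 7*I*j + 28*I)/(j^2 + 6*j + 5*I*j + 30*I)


(1) = (q + 2)/(q + 1)
(2) = (-5*u + y)/(-4*u + y)
(3) = (w - 6)/(w - 3)
(4) = (x - 2)/(x - 4)
(5) = (j^2 + j*(-4 - 7*I) + 28*I)/(j^2 + j*(6 + 5*I) + 30*I)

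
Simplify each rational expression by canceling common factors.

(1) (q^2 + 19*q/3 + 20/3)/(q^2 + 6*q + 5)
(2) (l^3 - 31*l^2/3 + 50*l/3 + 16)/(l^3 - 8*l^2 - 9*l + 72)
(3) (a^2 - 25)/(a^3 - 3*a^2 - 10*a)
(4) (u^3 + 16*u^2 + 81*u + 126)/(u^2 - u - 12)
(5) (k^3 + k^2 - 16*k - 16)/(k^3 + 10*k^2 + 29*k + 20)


(1) = (3*q + 4)/(3*q + 3)
(2) = (3*l + 2)/(3*l + 9)
(3) = (a + 5)/(a^2 + 2*a)
(4) = (u^2 + 13*u + 42)/(u - 4)
(5) = (k - 4)/(k + 5)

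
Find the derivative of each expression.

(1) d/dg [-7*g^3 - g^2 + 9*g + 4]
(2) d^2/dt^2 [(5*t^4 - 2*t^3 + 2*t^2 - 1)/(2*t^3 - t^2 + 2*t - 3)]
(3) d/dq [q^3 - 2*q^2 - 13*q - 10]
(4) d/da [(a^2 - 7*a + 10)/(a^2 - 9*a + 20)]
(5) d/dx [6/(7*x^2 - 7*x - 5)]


(1) = -21*g^2 - 2*g + 9
(2) = 2*(-11*t^6 + 84*t^5 - 15*t^4 - 138*t^3 + 273*t^2 - 66*t + 17)/(8*t^9 - 12*t^8 + 30*t^7 - 61*t^6 + 66*t^5 - 93*t^4 + 98*t^3 - 63*t^2 + 54*t - 27)
(3) = 3*q^2 - 4*q - 13
(4) = -2/(a^2 - 8*a + 16)
(5) = 42*(1 - 2*x)/(-7*x^2 + 7*x + 5)^2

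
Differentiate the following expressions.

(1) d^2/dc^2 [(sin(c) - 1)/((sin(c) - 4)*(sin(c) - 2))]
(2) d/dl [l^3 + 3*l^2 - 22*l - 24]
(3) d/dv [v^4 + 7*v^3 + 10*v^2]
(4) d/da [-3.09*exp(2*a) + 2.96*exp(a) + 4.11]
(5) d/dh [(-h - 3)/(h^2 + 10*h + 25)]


(1) = (-sin(c)^5 - 2*sin(c)^4 + 32*sin(c)^3 - 50*sin(c)^2 - 28*sin(c) + 40)/((sin(c) - 4)^3*(sin(c) - 2)^3)
(2) = 3*l^2 + 6*l - 22
(3) = v*(4*v^2 + 21*v + 20)
(4) = (2.96 - 6.18*exp(a))*exp(a)
(5) = (h + 1)/(h^3 + 15*h^2 + 75*h + 125)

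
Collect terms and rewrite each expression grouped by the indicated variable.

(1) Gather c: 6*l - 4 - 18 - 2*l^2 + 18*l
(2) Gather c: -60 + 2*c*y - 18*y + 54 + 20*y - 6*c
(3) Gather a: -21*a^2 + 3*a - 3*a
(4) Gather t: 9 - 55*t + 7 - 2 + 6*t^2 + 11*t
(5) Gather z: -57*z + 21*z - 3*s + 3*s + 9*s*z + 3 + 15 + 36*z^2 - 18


(1) = -2*l^2 + 24*l - 22
(2) = c*(2*y - 6) + 2*y - 6
(3) = -21*a^2
(4) = 6*t^2 - 44*t + 14
(5) = 36*z^2 + z*(9*s - 36)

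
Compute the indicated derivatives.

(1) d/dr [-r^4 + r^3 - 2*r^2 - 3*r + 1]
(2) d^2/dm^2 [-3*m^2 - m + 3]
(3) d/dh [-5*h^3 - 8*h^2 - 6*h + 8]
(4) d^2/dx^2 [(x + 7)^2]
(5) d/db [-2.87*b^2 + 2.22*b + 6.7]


(1) = -4*r^3 + 3*r^2 - 4*r - 3
(2) = -6
(3) = -15*h^2 - 16*h - 6
(4) = 2
(5) = 2.22 - 5.74*b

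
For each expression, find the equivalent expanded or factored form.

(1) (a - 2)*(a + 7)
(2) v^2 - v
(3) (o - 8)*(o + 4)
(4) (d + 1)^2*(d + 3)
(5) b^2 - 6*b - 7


(1) = a^2 + 5*a - 14
(2) = v*(v - 1)
(3) = o^2 - 4*o - 32
(4) = d^3 + 5*d^2 + 7*d + 3
(5) = (b - 7)*(b + 1)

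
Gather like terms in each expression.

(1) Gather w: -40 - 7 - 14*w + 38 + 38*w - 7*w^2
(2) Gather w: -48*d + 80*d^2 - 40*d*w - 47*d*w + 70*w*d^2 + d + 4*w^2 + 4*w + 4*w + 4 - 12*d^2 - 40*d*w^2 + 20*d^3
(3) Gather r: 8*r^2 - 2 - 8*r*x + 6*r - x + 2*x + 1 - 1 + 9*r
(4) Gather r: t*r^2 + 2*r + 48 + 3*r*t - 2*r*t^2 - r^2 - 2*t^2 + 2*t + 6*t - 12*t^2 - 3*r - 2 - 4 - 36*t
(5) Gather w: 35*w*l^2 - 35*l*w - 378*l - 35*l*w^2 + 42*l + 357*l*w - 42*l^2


(1) = -7*w^2 + 24*w - 9
(2) = 20*d^3 + 68*d^2 - 47*d + w^2*(4 - 40*d) + w*(70*d^2 - 87*d + 8) + 4
(3) = 8*r^2 + r*(15 - 8*x) + x - 2
(4) = r^2*(t - 1) + r*(-2*t^2 + 3*t - 1) - 14*t^2 - 28*t + 42
(5) = -42*l^2 - 35*l*w^2 - 336*l + w*(35*l^2 + 322*l)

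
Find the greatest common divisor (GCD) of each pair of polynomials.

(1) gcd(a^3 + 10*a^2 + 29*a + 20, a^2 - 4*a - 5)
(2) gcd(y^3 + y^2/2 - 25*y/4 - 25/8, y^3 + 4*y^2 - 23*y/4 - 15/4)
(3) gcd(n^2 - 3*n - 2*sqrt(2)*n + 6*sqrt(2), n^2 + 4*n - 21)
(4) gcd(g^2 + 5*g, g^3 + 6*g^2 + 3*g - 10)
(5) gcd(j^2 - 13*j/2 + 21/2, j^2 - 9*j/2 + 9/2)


(1) = gcd((a + 1)*(a + 4)*(a + 5), (a - 5)*(a + 1)) = a + 1
(2) = y + 1/2
(3) = n - 3
(4) = gcd(g*(g + 5), (g - 1)*(g + 2)*(g + 5)) = g + 5
(5) = j - 3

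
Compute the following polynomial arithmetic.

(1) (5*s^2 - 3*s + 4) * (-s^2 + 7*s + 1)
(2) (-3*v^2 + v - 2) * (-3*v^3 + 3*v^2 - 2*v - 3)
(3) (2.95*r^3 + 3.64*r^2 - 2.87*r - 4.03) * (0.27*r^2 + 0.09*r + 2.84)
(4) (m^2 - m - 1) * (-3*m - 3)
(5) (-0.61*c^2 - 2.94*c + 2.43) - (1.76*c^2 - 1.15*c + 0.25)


(1) = -5*s^4 + 38*s^3 - 20*s^2 + 25*s + 4
(2) = 9*v^5 - 12*v^4 + 15*v^3 + v^2 + v + 6
(3) = 0.7965*r^5 + 1.2483*r^4 + 7.9307*r^3 + 8.9912*r^2 - 8.5135*r - 11.4452
(4) = -3*m^3 + 6*m + 3
(5) = -2.37*c^2 - 1.79*c + 2.18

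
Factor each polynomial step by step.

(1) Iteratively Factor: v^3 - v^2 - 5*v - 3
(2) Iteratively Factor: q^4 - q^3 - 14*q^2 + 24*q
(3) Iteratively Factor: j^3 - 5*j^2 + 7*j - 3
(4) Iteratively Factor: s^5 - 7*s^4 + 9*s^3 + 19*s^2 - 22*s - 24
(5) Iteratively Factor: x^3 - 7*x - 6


(1) = (v - 3)*(v^2 + 2*v + 1) = (v - 3)*(v + 1)*(v + 1)
(2) = (q)*(q^3 - q^2 - 14*q + 24) = q*(q - 2)*(q^2 + q - 12) = q*(q - 3)*(q - 2)*(q + 4)
(3) = (j - 1)*(j^2 - 4*j + 3) = (j - 1)^2*(j - 3)
(4) = (s - 3)*(s^4 - 4*s^3 - 3*s^2 + 10*s + 8) = (s - 4)*(s - 3)*(s^3 - 3*s - 2) = (s - 4)*(s - 3)*(s - 2)*(s^2 + 2*s + 1) = (s - 4)*(s - 3)*(s - 2)*(s + 1)*(s + 1)
(5) = (x + 2)*(x^2 - 2*x - 3) = (x - 3)*(x + 2)*(x + 1)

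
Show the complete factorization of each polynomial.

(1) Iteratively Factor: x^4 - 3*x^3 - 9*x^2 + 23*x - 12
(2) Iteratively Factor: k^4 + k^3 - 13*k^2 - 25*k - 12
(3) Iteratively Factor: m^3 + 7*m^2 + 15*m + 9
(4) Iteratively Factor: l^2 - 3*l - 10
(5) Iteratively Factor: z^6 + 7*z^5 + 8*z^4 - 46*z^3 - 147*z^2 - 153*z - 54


(1) = (x - 4)*(x^3 + x^2 - 5*x + 3) = (x - 4)*(x - 1)*(x^2 + 2*x - 3) = (x - 4)*(x - 1)^2*(x + 3)
(2) = (k + 3)*(k^3 - 2*k^2 - 7*k - 4) = (k + 1)*(k + 3)*(k^2 - 3*k - 4) = (k + 1)^2*(k + 3)*(k - 4)
(3) = (m + 3)*(m^2 + 4*m + 3) = (m + 3)^2*(m + 1)
(4) = (l + 2)*(l - 5)
(5) = (z + 3)*(z^5 + 4*z^4 - 4*z^3 - 34*z^2 - 45*z - 18) = (z + 1)*(z + 3)*(z^4 + 3*z^3 - 7*z^2 - 27*z - 18) = (z - 3)*(z + 1)*(z + 3)*(z^3 + 6*z^2 + 11*z + 6) = (z - 3)*(z + 1)*(z + 3)^2*(z^2 + 3*z + 2) = (z - 3)*(z + 1)*(z + 2)*(z + 3)^2*(z + 1)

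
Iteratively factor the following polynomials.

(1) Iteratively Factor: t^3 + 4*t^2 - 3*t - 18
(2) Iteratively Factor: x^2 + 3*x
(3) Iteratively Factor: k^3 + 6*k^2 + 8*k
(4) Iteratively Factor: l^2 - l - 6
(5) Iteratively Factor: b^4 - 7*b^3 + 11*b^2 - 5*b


(1) = (t - 2)*(t^2 + 6*t + 9) = (t - 2)*(t + 3)*(t + 3)
(2) = (x)*(x + 3)
(3) = (k + 4)*(k^2 + 2*k) = k*(k + 4)*(k + 2)
(4) = (l - 3)*(l + 2)
(5) = (b - 5)*(b^3 - 2*b^2 + b) = (b - 5)*(b - 1)*(b^2 - b) = (b - 5)*(b - 1)^2*(b)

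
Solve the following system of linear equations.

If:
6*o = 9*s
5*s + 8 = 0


Then:
o = -12/5
s = -8/5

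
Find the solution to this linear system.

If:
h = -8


Then:
h = -8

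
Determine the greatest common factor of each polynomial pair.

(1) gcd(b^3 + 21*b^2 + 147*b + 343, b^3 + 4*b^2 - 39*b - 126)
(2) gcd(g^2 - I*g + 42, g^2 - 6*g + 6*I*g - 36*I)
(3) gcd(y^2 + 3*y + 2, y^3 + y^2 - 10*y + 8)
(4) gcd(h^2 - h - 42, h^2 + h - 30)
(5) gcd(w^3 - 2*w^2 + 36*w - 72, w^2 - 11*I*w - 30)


(1) = b + 7
(2) = g + 6*I
(3) = 1
(4) = gcd((h - 7)*(h + 6), (h - 5)*(h + 6)) = h + 6
(5) = gcd((w - 2)*(w - 6*I)*(w + 6*I), (w - 6*I)*(w - 5*I)) = w - 6*I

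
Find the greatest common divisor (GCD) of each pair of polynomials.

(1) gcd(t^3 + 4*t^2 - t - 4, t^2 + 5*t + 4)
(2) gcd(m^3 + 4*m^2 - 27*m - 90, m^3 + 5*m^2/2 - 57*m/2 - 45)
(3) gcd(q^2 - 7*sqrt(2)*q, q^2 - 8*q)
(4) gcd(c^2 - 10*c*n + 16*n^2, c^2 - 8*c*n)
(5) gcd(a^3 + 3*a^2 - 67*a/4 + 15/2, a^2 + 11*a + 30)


(1) = gcd((t - 1)*(t + 1)*(t + 4), (t + 1)*(t + 4)) = t^2 + 5*t + 4
(2) = gcd((m - 5)*(m + 3)*(m + 6), (m - 5)*(m + 3/2)*(m + 6)) = m^2 + m - 30
(3) = q
(4) = c - 8*n
(5) = a + 6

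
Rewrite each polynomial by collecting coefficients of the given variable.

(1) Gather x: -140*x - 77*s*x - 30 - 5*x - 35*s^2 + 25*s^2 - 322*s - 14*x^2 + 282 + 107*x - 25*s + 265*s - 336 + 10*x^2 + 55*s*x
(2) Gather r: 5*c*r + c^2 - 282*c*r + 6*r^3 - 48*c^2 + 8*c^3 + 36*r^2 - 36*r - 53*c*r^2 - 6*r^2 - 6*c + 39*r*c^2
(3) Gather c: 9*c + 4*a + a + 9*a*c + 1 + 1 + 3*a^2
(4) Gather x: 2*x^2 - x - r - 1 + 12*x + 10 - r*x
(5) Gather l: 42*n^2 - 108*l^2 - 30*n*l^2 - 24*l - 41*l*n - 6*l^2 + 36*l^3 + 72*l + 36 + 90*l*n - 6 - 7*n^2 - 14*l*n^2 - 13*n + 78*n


(1) = -10*s^2 - 82*s - 4*x^2 + x*(-22*s - 38) - 84
(2) = 8*c^3 - 47*c^2 - 6*c + 6*r^3 + r^2*(30 - 53*c) + r*(39*c^2 - 277*c - 36)
(3) = 3*a^2 + 5*a + c*(9*a + 9) + 2
(4) = -r + 2*x^2 + x*(11 - r) + 9
(5) = 36*l^3 + l^2*(-30*n - 114) + l*(-14*n^2 + 49*n + 48) + 35*n^2 + 65*n + 30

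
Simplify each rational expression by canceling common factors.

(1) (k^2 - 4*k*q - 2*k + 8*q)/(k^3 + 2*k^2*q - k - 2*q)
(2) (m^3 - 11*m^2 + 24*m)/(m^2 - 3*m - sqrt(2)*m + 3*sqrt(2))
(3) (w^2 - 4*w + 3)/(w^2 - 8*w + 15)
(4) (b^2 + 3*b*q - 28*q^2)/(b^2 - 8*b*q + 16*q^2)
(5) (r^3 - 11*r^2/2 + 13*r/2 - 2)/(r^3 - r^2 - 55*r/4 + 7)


(1) = (k^2 - 4*k*q - 2*k + 8*q)/(k^3 + 2*k^2*q - k - 2*q)
(2) = (m^2 - 8*m)/(m - sqrt(2))
(3) = (w - 1)/(w - 5)
(4) = (-b - 7*q)/(-b + 4*q)
(5) = (2*r - 2)/(2*r + 7)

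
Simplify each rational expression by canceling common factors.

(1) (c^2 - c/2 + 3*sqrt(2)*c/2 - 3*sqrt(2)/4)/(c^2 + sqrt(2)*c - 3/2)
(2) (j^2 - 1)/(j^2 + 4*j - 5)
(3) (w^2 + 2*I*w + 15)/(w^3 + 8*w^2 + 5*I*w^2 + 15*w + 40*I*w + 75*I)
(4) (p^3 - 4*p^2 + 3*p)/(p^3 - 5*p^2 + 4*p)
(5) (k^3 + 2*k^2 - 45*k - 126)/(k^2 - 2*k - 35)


(1) = (8*c - 4)/(8*c - 4*sqrt(2))
(2) = (j + 1)/(j + 5)
(3) = (w - 3*I)/(w^2 + 8*w + 15)
(4) = (p - 3)/(p - 4)
(5) = (k^2 + 9*k + 18)/(k + 5)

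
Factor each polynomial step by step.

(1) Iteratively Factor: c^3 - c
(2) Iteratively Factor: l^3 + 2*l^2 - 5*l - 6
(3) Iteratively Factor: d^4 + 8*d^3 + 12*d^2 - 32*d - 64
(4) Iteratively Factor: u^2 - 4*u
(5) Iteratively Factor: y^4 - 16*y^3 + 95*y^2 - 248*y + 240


(1) = (c - 1)*(c^2 + c) = (c - 1)*(c + 1)*(c)
(2) = (l - 2)*(l^2 + 4*l + 3) = (l - 2)*(l + 3)*(l + 1)
(3) = (d + 4)*(d^3 + 4*d^2 - 4*d - 16) = (d - 2)*(d + 4)*(d^2 + 6*d + 8) = (d - 2)*(d + 2)*(d + 4)*(d + 4)
(4) = (u - 4)*(u)
(5) = (y - 5)*(y^3 - 11*y^2 + 40*y - 48) = (y - 5)*(y - 3)*(y^2 - 8*y + 16) = (y - 5)*(y - 4)*(y - 3)*(y - 4)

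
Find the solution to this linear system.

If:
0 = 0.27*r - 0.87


Then:
r = 3.22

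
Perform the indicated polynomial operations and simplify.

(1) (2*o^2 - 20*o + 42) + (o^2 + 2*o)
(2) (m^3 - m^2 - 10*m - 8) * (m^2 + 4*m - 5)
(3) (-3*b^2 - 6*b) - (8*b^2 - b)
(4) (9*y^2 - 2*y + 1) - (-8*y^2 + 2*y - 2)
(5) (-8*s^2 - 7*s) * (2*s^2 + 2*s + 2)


(1) = 3*o^2 - 18*o + 42
(2) = m^5 + 3*m^4 - 19*m^3 - 43*m^2 + 18*m + 40
(3) = -11*b^2 - 5*b
(4) = 17*y^2 - 4*y + 3
(5) = -16*s^4 - 30*s^3 - 30*s^2 - 14*s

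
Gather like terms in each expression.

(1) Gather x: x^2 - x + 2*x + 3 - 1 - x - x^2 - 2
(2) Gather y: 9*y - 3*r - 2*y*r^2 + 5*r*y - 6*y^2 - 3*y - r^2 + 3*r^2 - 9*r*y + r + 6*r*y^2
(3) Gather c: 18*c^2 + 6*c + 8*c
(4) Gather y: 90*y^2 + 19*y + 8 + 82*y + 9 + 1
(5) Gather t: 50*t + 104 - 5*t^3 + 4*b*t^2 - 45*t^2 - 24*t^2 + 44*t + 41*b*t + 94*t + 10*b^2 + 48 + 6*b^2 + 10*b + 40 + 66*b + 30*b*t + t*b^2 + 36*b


(1) = 0
(2) = 2*r^2 - 2*r + y^2*(6*r - 6) + y*(-2*r^2 - 4*r + 6)
(3) = 18*c^2 + 14*c
(4) = 90*y^2 + 101*y + 18
(5) = 16*b^2 + 112*b - 5*t^3 + t^2*(4*b - 69) + t*(b^2 + 71*b + 188) + 192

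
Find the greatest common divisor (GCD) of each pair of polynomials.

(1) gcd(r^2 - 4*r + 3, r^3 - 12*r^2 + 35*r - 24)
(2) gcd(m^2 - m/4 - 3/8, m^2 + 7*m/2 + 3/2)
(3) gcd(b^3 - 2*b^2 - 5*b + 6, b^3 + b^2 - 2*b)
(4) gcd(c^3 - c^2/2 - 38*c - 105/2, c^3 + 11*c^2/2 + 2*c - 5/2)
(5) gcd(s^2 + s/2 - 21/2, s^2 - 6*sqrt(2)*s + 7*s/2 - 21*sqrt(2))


(1) = r^2 - 4*r + 3
(2) = gcd((m - 3/4)*(m + 1/2), (m + 1/2)*(m + 3)) = m + 1/2
(3) = b^2 + b - 2
(4) = c + 5
(5) = gcd((s - 3)*(s + 7/2), (s + 7/2)*(s - 6*sqrt(2))) = s + 7/2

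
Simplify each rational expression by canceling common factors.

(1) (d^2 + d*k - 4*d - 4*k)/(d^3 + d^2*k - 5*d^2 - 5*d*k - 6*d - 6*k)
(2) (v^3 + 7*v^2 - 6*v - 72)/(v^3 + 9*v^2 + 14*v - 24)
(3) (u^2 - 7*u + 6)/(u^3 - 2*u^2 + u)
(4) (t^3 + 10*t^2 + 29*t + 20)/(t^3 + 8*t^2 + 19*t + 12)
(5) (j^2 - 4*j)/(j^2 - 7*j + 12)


(1) = (d - 4)/(d^2 - 5*d - 6)
(2) = (v - 3)/(v - 1)
(3) = (u - 6)/(u^2 - u)
(4) = (t + 5)/(t + 3)
(5) = j/(j - 3)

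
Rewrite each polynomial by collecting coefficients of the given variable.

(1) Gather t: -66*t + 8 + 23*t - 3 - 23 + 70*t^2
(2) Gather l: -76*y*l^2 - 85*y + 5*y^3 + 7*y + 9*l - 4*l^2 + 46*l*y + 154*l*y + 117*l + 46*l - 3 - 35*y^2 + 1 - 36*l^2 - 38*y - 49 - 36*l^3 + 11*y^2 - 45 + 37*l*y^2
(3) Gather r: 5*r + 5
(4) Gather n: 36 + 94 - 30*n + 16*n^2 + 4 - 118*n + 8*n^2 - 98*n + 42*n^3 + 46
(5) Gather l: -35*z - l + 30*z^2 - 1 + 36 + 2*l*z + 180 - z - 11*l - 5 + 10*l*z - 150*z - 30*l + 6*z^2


(1) = 70*t^2 - 43*t - 18
(2) = -36*l^3 + l^2*(-76*y - 40) + l*(37*y^2 + 200*y + 172) + 5*y^3 - 24*y^2 - 116*y - 96
(3) = 5*r + 5
(4) = 42*n^3 + 24*n^2 - 246*n + 180
(5) = l*(12*z - 42) + 36*z^2 - 186*z + 210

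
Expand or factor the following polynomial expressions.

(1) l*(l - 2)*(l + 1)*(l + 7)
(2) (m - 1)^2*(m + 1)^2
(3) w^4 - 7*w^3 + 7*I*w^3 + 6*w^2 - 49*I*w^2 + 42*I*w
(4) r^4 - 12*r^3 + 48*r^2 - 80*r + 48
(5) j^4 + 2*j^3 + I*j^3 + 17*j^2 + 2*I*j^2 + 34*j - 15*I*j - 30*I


(1) = l^4 + 6*l^3 - 9*l^2 - 14*l
(2) = m^4 - 2*m^2 + 1
(3) = w*(w - 6)*(w - 1)*(w + 7*I)
(4) = (r - 6)*(r - 2)^3
(5) = (j + 2)*(j - 3*I)*(j - I)*(j + 5*I)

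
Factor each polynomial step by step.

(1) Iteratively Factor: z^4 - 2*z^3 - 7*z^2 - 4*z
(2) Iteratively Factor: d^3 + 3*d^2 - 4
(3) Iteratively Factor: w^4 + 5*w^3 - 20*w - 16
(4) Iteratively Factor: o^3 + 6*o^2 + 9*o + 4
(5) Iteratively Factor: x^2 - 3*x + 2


(1) = (z)*(z^3 - 2*z^2 - 7*z - 4) = z*(z - 4)*(z^2 + 2*z + 1) = z*(z - 4)*(z + 1)*(z + 1)
(2) = (d + 2)*(d^2 + d - 2) = (d + 2)^2*(d - 1)
(3) = (w + 2)*(w^3 + 3*w^2 - 6*w - 8) = (w + 1)*(w + 2)*(w^2 + 2*w - 8) = (w - 2)*(w + 1)*(w + 2)*(w + 4)
(4) = (o + 4)*(o^2 + 2*o + 1) = (o + 1)*(o + 4)*(o + 1)
(5) = (x - 2)*(x - 1)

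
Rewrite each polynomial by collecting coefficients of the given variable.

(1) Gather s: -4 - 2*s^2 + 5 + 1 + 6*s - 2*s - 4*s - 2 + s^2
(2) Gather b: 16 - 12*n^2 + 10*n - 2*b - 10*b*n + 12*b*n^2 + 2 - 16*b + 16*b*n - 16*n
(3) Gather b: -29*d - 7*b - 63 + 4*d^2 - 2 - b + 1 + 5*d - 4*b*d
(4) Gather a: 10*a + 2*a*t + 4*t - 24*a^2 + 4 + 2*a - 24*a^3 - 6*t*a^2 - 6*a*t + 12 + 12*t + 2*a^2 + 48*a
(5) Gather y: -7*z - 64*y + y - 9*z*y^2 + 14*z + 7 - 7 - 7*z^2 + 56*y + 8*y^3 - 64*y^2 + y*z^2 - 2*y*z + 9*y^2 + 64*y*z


(1) = -s^2
(2) = b*(12*n^2 + 6*n - 18) - 12*n^2 - 6*n + 18
(3) = b*(-4*d - 8) + 4*d^2 - 24*d - 64
(4) = -24*a^3 + a^2*(-6*t - 22) + a*(60 - 4*t) + 16*t + 16
(5) = 8*y^3 + y^2*(-9*z - 55) + y*(z^2 + 62*z - 7) - 7*z^2 + 7*z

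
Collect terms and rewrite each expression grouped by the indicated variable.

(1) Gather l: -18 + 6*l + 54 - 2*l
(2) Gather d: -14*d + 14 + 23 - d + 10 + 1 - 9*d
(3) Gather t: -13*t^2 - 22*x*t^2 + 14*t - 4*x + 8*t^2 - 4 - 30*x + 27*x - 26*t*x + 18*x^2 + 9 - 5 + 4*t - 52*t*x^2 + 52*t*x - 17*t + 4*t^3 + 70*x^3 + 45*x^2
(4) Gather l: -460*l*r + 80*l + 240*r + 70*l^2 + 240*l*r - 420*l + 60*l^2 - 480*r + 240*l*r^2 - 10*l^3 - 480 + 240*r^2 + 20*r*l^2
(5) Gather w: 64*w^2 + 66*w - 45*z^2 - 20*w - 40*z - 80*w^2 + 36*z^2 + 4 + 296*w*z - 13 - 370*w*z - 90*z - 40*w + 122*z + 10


(1) = 4*l + 36
(2) = 48 - 24*d
(3) = 4*t^3 + t^2*(-22*x - 5) + t*(-52*x^2 + 26*x + 1) + 70*x^3 + 63*x^2 - 7*x
(4) = -10*l^3 + l^2*(20*r + 130) + l*(240*r^2 - 220*r - 340) + 240*r^2 - 240*r - 480
(5) = -16*w^2 + w*(6 - 74*z) - 9*z^2 - 8*z + 1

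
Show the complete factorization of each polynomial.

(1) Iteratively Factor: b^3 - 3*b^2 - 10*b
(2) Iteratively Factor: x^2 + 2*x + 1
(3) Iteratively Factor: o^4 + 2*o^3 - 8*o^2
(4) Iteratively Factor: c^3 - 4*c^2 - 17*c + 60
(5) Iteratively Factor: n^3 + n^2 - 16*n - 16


(1) = (b - 5)*(b^2 + 2*b) = b*(b - 5)*(b + 2)
(2) = (x + 1)*(x + 1)
(3) = (o + 4)*(o^3 - 2*o^2) = o*(o + 4)*(o^2 - 2*o) = o*(o - 2)*(o + 4)*(o)
(4) = (c + 4)*(c^2 - 8*c + 15) = (c - 3)*(c + 4)*(c - 5)
(5) = (n - 4)*(n^2 + 5*n + 4) = (n - 4)*(n + 1)*(n + 4)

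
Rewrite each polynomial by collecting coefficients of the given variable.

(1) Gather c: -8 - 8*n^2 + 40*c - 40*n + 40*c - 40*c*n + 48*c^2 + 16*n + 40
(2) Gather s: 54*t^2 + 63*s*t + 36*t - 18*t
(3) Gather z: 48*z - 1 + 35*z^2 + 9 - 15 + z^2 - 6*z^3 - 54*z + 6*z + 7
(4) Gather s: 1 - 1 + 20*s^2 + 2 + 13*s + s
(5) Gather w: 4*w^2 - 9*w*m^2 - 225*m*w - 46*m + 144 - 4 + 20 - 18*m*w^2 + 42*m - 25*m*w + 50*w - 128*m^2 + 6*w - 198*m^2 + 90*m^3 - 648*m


(1) = 48*c^2 + c*(80 - 40*n) - 8*n^2 - 24*n + 32
(2) = 63*s*t + 54*t^2 + 18*t
(3) = -6*z^3 + 36*z^2
(4) = 20*s^2 + 14*s + 2
(5) = 90*m^3 - 326*m^2 - 652*m + w^2*(4 - 18*m) + w*(-9*m^2 - 250*m + 56) + 160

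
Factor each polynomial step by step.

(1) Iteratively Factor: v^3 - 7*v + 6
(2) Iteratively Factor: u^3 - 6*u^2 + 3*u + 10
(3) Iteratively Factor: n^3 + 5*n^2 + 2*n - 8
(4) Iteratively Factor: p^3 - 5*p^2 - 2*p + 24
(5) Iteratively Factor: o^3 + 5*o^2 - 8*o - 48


(1) = (v + 3)*(v^2 - 3*v + 2) = (v - 1)*(v + 3)*(v - 2)
(2) = (u - 2)*(u^2 - 4*u - 5) = (u - 5)*(u - 2)*(u + 1)
(3) = (n + 4)*(n^2 + n - 2) = (n - 1)*(n + 4)*(n + 2)
(4) = (p - 3)*(p^2 - 2*p - 8) = (p - 3)*(p + 2)*(p - 4)
(5) = (o - 3)*(o^2 + 8*o + 16) = (o - 3)*(o + 4)*(o + 4)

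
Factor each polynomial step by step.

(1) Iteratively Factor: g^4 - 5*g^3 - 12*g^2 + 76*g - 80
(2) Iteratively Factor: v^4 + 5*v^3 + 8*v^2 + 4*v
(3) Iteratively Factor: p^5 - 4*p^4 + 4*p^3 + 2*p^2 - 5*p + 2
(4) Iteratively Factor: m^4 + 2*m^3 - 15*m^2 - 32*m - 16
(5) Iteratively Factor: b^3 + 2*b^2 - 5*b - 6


(1) = (g - 2)*(g^3 - 3*g^2 - 18*g + 40) = (g - 2)*(g + 4)*(g^2 - 7*g + 10) = (g - 5)*(g - 2)*(g + 4)*(g - 2)
(2) = (v + 2)*(v^3 + 3*v^2 + 2*v) = v*(v + 2)*(v^2 + 3*v + 2) = v*(v + 2)^2*(v + 1)
(3) = (p - 1)*(p^4 - 3*p^3 + p^2 + 3*p - 2) = (p - 1)^2*(p^3 - 2*p^2 - p + 2) = (p - 2)*(p - 1)^2*(p^2 - 1) = (p - 2)*(p - 1)^3*(p + 1)
(4) = (m + 1)*(m^3 + m^2 - 16*m - 16) = (m + 1)*(m + 4)*(m^2 - 3*m - 4) = (m - 4)*(m + 1)*(m + 4)*(m + 1)
(5) = (b + 1)*(b^2 + b - 6) = (b - 2)*(b + 1)*(b + 3)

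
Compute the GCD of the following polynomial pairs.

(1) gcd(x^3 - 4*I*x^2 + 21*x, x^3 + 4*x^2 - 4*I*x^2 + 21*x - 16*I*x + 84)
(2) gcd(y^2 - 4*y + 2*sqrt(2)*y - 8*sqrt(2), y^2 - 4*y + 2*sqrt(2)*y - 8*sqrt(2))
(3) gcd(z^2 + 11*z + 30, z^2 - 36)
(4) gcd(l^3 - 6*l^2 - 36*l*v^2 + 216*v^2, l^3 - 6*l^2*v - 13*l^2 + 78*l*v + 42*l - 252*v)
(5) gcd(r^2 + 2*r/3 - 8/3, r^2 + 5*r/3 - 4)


(1) = x^2 - 4*I*x + 21
(2) = gcd((y - 4)*(y + 2*sqrt(2)), (y - 4)*(y + 2*sqrt(2))) = y^2 + y*(-4 + 2*sqrt(2)) - 8*sqrt(2)
(3) = z + 6
(4) = -l^2 + 6*l*v + 6*l - 36*v
(5) = gcd((r - 4/3)*(r + 2), (r - 4/3)*(r + 3)) = r - 4/3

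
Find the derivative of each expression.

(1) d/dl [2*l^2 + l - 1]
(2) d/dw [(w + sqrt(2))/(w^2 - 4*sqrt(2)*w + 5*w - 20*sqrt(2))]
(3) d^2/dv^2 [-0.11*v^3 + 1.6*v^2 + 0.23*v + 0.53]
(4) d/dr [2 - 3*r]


(1) = 4*l + 1
(2) = (w^2 - 4*sqrt(2)*w + 5*w - (w + sqrt(2))*(2*w - 4*sqrt(2) + 5) - 20*sqrt(2))/(w^2 - 4*sqrt(2)*w + 5*w - 20*sqrt(2))^2
(3) = 3.2 - 0.66*v
(4) = -3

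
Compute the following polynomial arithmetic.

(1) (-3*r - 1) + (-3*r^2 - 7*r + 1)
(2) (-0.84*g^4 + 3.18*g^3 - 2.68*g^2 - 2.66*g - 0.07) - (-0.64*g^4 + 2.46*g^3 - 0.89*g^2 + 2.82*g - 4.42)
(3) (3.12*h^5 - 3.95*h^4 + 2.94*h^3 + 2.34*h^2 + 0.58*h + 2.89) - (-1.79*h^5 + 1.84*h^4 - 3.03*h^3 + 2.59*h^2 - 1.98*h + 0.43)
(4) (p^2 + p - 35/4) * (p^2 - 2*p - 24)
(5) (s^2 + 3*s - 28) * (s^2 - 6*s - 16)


(1) = -3*r^2 - 10*r
(2) = -0.2*g^4 + 0.72*g^3 - 1.79*g^2 - 5.48*g + 4.35
(3) = 4.91*h^5 - 5.79*h^4 + 5.97*h^3 - 0.25*h^2 + 2.56*h + 2.46
(4) = p^4 - p^3 - 139*p^2/4 - 13*p/2 + 210
(5) = s^4 - 3*s^3 - 62*s^2 + 120*s + 448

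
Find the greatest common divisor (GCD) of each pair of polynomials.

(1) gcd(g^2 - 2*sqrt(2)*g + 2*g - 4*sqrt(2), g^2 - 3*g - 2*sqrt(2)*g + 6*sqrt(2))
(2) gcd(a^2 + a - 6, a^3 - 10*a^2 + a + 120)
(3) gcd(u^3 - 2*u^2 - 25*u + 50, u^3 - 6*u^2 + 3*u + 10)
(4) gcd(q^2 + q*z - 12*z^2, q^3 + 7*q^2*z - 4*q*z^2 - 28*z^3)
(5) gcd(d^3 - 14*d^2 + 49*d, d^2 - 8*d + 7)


(1) = gcd((g + 2)*(g - 2*sqrt(2)), (g - 3)*(g - 2*sqrt(2))) = g - 2*sqrt(2)
(2) = a + 3
(3) = u^2 - 7*u + 10
(4) = 1
(5) = d - 7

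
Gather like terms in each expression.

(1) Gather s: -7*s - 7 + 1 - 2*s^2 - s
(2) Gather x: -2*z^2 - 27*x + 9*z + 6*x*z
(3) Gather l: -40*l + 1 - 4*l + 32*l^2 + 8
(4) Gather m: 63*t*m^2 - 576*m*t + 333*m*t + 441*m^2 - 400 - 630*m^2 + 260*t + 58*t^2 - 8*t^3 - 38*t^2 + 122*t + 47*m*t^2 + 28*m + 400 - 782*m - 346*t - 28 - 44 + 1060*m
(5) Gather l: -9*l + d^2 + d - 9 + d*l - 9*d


(1) = -2*s^2 - 8*s - 6
(2) = x*(6*z - 27) - 2*z^2 + 9*z
(3) = 32*l^2 - 44*l + 9
(4) = m^2*(63*t - 189) + m*(47*t^2 - 243*t + 306) - 8*t^3 + 20*t^2 + 36*t - 72
(5) = d^2 - 8*d + l*(d - 9) - 9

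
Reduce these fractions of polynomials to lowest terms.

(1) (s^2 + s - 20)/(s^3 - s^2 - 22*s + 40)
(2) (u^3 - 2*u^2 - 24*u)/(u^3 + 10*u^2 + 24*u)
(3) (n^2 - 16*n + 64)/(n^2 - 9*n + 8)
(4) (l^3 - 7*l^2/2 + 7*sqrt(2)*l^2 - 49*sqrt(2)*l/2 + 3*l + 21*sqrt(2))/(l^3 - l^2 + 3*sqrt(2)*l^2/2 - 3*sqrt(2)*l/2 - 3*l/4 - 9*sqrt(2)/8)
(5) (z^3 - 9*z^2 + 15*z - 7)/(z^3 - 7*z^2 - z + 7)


(1) = 1/(s - 2)
(2) = (u - 6)/(u + 6)
(3) = (n - 8)/(n - 1)
(4) = (16*l^2 + l*(-32 + 112*sqrt(2)) - 224*sqrt(2))/(16*l^2 + l*(8 + 24*sqrt(2)) + 12*sqrt(2))
(5) = (z - 1)/(z + 1)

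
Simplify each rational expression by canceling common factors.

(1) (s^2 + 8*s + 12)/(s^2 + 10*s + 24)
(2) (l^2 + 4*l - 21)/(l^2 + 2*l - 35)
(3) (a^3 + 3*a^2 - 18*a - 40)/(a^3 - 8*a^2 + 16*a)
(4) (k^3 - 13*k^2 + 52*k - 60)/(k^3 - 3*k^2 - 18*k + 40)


(1) = (s + 2)/(s + 4)
(2) = (l - 3)/(l - 5)
(3) = (a^2 + 7*a + 10)/(a^2 - 4*a)
(4) = (k - 6)/(k + 4)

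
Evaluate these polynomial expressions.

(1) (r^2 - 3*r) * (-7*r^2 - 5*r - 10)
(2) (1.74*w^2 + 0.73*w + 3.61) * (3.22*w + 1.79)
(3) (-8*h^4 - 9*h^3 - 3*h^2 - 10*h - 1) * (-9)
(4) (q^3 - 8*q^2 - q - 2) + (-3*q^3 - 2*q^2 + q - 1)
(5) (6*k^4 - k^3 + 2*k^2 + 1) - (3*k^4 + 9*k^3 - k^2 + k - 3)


(1) = -7*r^4 + 16*r^3 + 5*r^2 + 30*r
(2) = 5.6028*w^3 + 5.4652*w^2 + 12.9309*w + 6.4619
(3) = 72*h^4 + 81*h^3 + 27*h^2 + 90*h + 9
(4) = -2*q^3 - 10*q^2 - 3
(5) = 3*k^4 - 10*k^3 + 3*k^2 - k + 4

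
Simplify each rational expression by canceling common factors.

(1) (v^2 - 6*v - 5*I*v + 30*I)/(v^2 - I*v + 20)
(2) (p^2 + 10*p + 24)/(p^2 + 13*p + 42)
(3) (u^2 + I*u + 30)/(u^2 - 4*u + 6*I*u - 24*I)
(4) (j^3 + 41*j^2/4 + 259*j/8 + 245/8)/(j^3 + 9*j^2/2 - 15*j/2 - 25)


(1) = (v - 6)/(v + 4*I)
(2) = (p + 4)/(p + 7)
(3) = (u - 5*I)/(u - 4)
(4) = (8*j^2 + 42*j + 49)/(8*j^2 - 4*j - 40)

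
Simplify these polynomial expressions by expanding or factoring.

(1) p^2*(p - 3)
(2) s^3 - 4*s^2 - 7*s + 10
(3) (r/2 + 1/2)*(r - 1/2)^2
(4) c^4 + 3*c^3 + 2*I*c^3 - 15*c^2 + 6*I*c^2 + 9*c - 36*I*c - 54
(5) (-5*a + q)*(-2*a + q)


(1) = p^3 - 3*p^2
(2) = (s - 5)*(s - 1)*(s + 2)
(3) = r^3/2 - 3*r/8 + 1/8
(4) = (c - 3)*(c + 6)*(c - I)*(c + 3*I)
(5) = 10*a^2 - 7*a*q + q^2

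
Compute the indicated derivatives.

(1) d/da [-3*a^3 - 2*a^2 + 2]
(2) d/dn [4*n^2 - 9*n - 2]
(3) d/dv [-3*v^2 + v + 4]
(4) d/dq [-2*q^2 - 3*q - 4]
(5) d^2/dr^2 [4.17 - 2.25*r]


(1) = a*(-9*a - 4)
(2) = 8*n - 9
(3) = 1 - 6*v
(4) = -4*q - 3
(5) = 0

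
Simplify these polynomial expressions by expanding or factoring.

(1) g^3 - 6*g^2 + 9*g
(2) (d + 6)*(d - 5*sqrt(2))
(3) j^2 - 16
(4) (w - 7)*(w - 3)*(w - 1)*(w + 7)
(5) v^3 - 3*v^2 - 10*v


(1) = g*(g - 3)^2
(2) = d^2 - 5*sqrt(2)*d + 6*d - 30*sqrt(2)
(3) = (j - 4)*(j + 4)
(4) = w^4 - 4*w^3 - 46*w^2 + 196*w - 147
(5) = v*(v - 5)*(v + 2)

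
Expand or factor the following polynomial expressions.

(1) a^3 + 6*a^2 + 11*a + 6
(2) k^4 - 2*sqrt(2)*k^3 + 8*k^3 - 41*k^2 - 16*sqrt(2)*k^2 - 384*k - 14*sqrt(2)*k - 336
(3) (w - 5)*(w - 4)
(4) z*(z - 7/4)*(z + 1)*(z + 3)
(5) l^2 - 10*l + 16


(1) = (a + 1)*(a + 2)*(a + 3)
(2) = (k + 1)*(k + 7)*(k - 6*sqrt(2))*(k + 4*sqrt(2))
(3) = w^2 - 9*w + 20
(4) = z^4 + 9*z^3/4 - 4*z^2 - 21*z/4
(5) = (l - 8)*(l - 2)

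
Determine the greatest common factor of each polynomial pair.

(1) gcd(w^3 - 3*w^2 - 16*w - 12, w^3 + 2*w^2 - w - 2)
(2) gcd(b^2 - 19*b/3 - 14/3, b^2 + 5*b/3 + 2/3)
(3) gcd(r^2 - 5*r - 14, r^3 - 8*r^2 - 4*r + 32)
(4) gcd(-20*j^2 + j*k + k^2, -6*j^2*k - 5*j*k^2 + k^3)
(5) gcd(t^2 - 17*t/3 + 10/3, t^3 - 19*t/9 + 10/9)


(1) = w^2 + 3*w + 2
(2) = gcd((b - 7)*(b + 2/3), (b + 2/3)*(b + 1)) = b + 2/3
(3) = gcd((r - 7)*(r + 2), (r - 8)*(r - 2)*(r + 2)) = r + 2
(4) = 1
(5) = t - 2/3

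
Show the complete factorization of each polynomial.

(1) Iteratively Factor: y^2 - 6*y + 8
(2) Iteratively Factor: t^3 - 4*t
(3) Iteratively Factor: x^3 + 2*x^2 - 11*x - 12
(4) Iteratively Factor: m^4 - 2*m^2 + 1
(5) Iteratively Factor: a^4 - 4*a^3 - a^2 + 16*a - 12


(1) = (y - 4)*(y - 2)
(2) = (t)*(t^2 - 4) = t*(t - 2)*(t + 2)
(3) = (x + 4)*(x^2 - 2*x - 3) = (x - 3)*(x + 4)*(x + 1)
(4) = (m + 1)*(m^3 - m^2 - m + 1) = (m - 1)*(m + 1)*(m^2 - 1) = (m - 1)*(m + 1)^2*(m - 1)
(5) = (a - 2)*(a^3 - 2*a^2 - 5*a + 6) = (a - 3)*(a - 2)*(a^2 + a - 2) = (a - 3)*(a - 2)*(a + 2)*(a - 1)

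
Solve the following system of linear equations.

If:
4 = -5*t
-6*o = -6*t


Then:
o = -4/5
t = -4/5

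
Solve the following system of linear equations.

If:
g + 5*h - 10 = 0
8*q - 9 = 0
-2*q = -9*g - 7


Then:
g = -19/36
h = 379/180
q = 9/8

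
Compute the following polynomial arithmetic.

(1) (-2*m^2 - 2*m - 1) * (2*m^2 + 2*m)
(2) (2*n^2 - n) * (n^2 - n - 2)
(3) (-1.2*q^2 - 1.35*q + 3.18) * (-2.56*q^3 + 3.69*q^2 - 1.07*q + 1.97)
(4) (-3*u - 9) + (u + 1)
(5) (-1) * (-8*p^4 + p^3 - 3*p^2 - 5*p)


(1) = -4*m^4 - 8*m^3 - 6*m^2 - 2*m
(2) = 2*n^4 - 3*n^3 - 3*n^2 + 2*n
(3) = 3.072*q^5 - 0.972*q^4 - 11.8383*q^3 + 10.8147*q^2 - 6.0621*q + 6.2646
(4) = -2*u - 8
(5) = 8*p^4 - p^3 + 3*p^2 + 5*p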